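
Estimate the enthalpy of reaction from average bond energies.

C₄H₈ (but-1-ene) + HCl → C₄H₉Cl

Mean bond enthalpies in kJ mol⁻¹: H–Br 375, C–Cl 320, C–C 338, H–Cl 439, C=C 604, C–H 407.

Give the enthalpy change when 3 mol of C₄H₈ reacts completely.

Bonds broken (reactants):
  C–C: 2 × 338 = 676
  C–H: 8 × 407 = 3256
  C=C: 1 × 604 = 604
  H–Cl: 1 × 439 = 439
  Σ(broken) = 4975 kJ
Bonds formed (products):
  C–C: 3 × 338 = 1014
  C–Cl: 1 × 320 = 320
  C–H: 9 × 407 = 3663
  Σ(formed) = 4997 kJ
ΔH = Σ(broken) − Σ(formed) = 4975 − 4997 = −22 kJ
For 3× the reaction as written: 3 × (−22) = −66 kJ

ΔH = −66 kJ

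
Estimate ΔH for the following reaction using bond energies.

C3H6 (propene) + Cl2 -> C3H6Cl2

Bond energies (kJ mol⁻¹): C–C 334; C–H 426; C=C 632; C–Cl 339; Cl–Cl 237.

Bonds broken (reactants):
  C–C: 1 × 334 = 334
  C–H: 6 × 426 = 2556
  C=C: 1 × 632 = 632
  Cl–Cl: 1 × 237 = 237
  Σ(broken) = 3759 kJ
Bonds formed (products):
  C–C: 2 × 334 = 668
  C–Cl: 2 × 339 = 678
  C–H: 6 × 426 = 2556
  Σ(formed) = 3902 kJ
ΔH = Σ(broken) − Σ(formed) = 3759 − 3902 = −143 kJ

ΔH ≈ −143 kJ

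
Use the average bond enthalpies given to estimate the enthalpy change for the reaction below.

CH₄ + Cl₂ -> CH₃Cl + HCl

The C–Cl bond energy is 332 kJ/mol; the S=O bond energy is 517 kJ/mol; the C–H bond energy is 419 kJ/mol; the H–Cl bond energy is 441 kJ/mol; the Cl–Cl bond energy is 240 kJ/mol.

Bonds broken (reactants):
  C–H: 4 × 419 = 1676
  Cl–Cl: 1 × 240 = 240
  Σ(broken) = 1916 kJ
Bonds formed (products):
  C–Cl: 1 × 332 = 332
  C–H: 3 × 419 = 1257
  H–Cl: 1 × 441 = 441
  Σ(formed) = 2030 kJ
ΔH = Σ(broken) − Σ(formed) = 1916 − 2030 = −114 kJ

ΔH ≈ −114 kJ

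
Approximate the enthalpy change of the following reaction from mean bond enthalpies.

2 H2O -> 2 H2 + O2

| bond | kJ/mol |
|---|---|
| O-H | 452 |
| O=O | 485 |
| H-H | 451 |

Bonds broken (reactants):
  O-H: 4 × 452 = 1808
  Σ(broken) = 1808 kJ
Bonds formed (products):
  H-H: 2 × 451 = 902
  O=O: 1 × 485 = 485
  Σ(formed) = 1387 kJ
ΔH = Σ(broken) − Σ(formed) = 1808 − 1387 = +421 kJ

ΔH ≈ +421 kJ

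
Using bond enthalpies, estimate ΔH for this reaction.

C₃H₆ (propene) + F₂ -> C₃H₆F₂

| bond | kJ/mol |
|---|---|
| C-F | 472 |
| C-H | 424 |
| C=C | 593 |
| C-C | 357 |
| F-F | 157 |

ΔH ≈ −551 kJ

Bonds broken (reactants):
  C-C: 1 × 357 = 357
  C-H: 6 × 424 = 2544
  C=C: 1 × 593 = 593
  F-F: 1 × 157 = 157
  Σ(broken) = 3651 kJ
Bonds formed (products):
  C-C: 2 × 357 = 714
  C-F: 2 × 472 = 944
  C-H: 6 × 424 = 2544
  Σ(formed) = 4202 kJ
ΔH = Σ(broken) − Σ(formed) = 3651 − 4202 = −551 kJ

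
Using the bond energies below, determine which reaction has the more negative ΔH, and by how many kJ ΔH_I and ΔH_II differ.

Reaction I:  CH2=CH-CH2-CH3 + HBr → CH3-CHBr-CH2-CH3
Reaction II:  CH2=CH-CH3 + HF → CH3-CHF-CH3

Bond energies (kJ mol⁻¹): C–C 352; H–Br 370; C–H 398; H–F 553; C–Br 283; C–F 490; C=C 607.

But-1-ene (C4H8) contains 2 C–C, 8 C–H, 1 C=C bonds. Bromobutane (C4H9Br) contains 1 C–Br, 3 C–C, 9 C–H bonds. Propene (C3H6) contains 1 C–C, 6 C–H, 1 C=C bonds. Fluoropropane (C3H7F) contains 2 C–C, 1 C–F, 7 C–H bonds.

Reaction II, by 24 kJ

Reaction I:
  Bonds broken (reactants):
    C–C: 2 × 352 = 704
    C–H: 8 × 398 = 3184
    C=C: 1 × 607 = 607
    H–Br: 1 × 370 = 370
    Σ(broken) = 4865 kJ
  Bonds formed (products):
    C–Br: 1 × 283 = 283
    C–C: 3 × 352 = 1056
    C–H: 9 × 398 = 3582
    Σ(formed) = 4921 kJ
  ΔH_I = 4865 − 4921 = −56 kJ
Reaction II:
  Bonds broken (reactants):
    C–C: 1 × 352 = 352
    C–H: 6 × 398 = 2388
    C=C: 1 × 607 = 607
    H–F: 1 × 553 = 553
    Σ(broken) = 3900 kJ
  Bonds formed (products):
    C–C: 2 × 352 = 704
    C–F: 1 × 490 = 490
    C–H: 7 × 398 = 2786
    Σ(formed) = 3980 kJ
  ΔH_II = 3900 − 3980 = −80 kJ
ΔH_I − ΔH_II = +24 kJ, so reaction II has the more negative ΔH; |ΔH_I − ΔH_II| = 24 kJ.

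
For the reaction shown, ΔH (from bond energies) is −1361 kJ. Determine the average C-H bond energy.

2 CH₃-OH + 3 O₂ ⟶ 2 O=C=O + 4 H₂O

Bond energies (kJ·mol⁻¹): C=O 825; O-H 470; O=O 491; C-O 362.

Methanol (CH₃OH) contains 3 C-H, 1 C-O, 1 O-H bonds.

Let D be the C-H bond energy.
Σ(broken) = 6×D + 2×362 + 2×470 + 3×491 = 3137 + 6D
Σ(formed) = 4×825 + 8×470 = 7060
ΔH = Σ(broken) − Σ(formed) = (3137 + 6D) − (7060) = −3923 + 6D
Setting this equal to −1361 kJ gives 6D = 2562, so D = 427 kJ/mol.

D(C-H) ≈ 427 kJ/mol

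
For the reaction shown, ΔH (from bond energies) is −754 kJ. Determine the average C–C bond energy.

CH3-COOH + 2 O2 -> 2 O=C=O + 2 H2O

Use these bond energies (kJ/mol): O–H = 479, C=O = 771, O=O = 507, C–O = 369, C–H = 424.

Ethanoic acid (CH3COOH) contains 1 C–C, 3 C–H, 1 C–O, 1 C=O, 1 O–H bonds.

D(C–C) ≈ 341 kJ/mol

Let D be the C–C bond energy.
Σ(broken) = 1×D + 3×424 + 1×369 + 1×771 + 1×479 + 2×507 = 3905 + D
Σ(formed) = 4×771 + 4×479 = 5000
ΔH = Σ(broken) − Σ(formed) = (3905 + D) − (5000) = −1095 + D
Setting this equal to −754 kJ gives D = 341 kJ/mol.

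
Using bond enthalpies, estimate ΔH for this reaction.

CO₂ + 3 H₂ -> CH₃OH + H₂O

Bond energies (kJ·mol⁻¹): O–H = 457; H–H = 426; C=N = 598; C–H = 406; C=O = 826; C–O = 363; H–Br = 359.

Bonds broken (reactants):
  C=O: 2 × 826 = 1652
  H–H: 3 × 426 = 1278
  Σ(broken) = 2930 kJ
Bonds formed (products):
  C–H: 3 × 406 = 1218
  C–O: 1 × 363 = 363
  O–H: 3 × 457 = 1371
  Σ(formed) = 2952 kJ
ΔH = Σ(broken) − Σ(formed) = 2930 − 2952 = −22 kJ

ΔH ≈ −22 kJ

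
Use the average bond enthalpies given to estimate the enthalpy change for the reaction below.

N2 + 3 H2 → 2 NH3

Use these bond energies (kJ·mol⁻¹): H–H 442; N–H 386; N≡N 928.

Bonds broken (reactants):
  H–H: 3 × 442 = 1326
  N≡N: 1 × 928 = 928
  Σ(broken) = 2254 kJ
Bonds formed (products):
  N–H: 6 × 386 = 2316
  Σ(formed) = 2316 kJ
ΔH = Σ(broken) − Σ(formed) = 2254 − 2316 = −62 kJ

ΔH ≈ −62 kJ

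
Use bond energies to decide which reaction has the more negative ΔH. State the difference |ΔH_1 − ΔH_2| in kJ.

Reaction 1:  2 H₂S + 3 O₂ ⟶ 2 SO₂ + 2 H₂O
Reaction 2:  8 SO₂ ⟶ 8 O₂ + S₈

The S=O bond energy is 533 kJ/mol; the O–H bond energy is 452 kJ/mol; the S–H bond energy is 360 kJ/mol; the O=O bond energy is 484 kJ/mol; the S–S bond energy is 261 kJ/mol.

Reaction 1, by 3616 kJ

Reaction 1:
  Bonds broken (reactants):
    O=O: 3 × 484 = 1452
    S–H: 4 × 360 = 1440
    Σ(broken) = 2892 kJ
  Bonds formed (products):
    O–H: 4 × 452 = 1808
    S=O: 4 × 533 = 2132
    Σ(formed) = 3940 kJ
  ΔH_1 = 2892 − 3940 = −1048 kJ
Reaction 2:
  Bonds broken (reactants):
    S=O: 16 × 533 = 8528
    Σ(broken) = 8528 kJ
  Bonds formed (products):
    O=O: 8 × 484 = 3872
    S–S: 8 × 261 = 2088
    Σ(formed) = 5960 kJ
  ΔH_2 = 8528 − 5960 = +2568 kJ
ΔH_1 − ΔH_2 = −3616 kJ, so reaction 1 has the more negative ΔH; |ΔH_1 − ΔH_2| = 3616 kJ.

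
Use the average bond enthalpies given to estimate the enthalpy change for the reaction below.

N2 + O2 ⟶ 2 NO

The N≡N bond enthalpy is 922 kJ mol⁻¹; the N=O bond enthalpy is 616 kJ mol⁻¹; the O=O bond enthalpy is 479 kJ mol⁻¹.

Bonds broken (reactants):
  N≡N: 1 × 922 = 922
  O=O: 1 × 479 = 479
  Σ(broken) = 1401 kJ
Bonds formed (products):
  N=O: 2 × 616 = 1232
  Σ(formed) = 1232 kJ
ΔH = Σ(broken) − Σ(formed) = 1401 − 1232 = +169 kJ

ΔH ≈ +169 kJ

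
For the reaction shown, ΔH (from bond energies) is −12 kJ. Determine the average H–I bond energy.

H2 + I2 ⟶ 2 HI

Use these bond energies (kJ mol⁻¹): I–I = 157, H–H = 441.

D(H–I) ≈ 305 kJ/mol

Let D be the H–I bond energy.
Σ(broken) = 1×441 + 1×157 = 598
Σ(formed) = 2×D = 2D
ΔH = Σ(broken) − Σ(formed) = (598) − (2D) = +598 − 2D
Setting this equal to −12 kJ gives 2D = 610, so D = 305 kJ/mol.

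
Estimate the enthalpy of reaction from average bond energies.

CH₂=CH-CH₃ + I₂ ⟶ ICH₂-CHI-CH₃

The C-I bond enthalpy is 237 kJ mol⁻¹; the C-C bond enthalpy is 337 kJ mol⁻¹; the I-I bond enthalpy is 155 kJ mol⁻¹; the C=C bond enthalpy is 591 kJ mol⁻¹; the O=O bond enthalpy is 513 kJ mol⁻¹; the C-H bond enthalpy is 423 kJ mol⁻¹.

Bonds broken (reactants):
  C-C: 1 × 337 = 337
  C-H: 6 × 423 = 2538
  C=C: 1 × 591 = 591
  I-I: 1 × 155 = 155
  Σ(broken) = 3621 kJ
Bonds formed (products):
  C-C: 2 × 337 = 674
  C-H: 6 × 423 = 2538
  C-I: 2 × 237 = 474
  Σ(formed) = 3686 kJ
ΔH = Σ(broken) − Σ(formed) = 3621 − 3686 = −65 kJ

ΔH ≈ −65 kJ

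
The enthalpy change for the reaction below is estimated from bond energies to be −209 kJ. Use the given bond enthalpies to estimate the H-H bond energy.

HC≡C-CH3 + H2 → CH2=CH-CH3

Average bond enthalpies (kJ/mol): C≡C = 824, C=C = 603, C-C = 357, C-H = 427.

D(H-H) ≈ 424 kJ/mol

Let D be the H-H bond energy.
Σ(broken) = 1×824 + 1×357 + 4×427 + 1×D = 2889 + D
Σ(formed) = 1×357 + 6×427 + 1×603 = 3522
ΔH = Σ(broken) − Σ(formed) = (2889 + D) − (3522) = −633 + D
Setting this equal to −209 kJ gives D = 424 kJ/mol.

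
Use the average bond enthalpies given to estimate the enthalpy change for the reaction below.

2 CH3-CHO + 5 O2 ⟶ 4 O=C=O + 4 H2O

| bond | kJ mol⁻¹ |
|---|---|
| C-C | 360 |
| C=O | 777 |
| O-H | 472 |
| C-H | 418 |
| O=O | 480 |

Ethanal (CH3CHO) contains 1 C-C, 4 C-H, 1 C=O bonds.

Bonds broken (reactants):
  C-C: 2 × 360 = 720
  C-H: 8 × 418 = 3344
  C=O: 2 × 777 = 1554
  O=O: 5 × 480 = 2400
  Σ(broken) = 8018 kJ
Bonds formed (products):
  C=O: 8 × 777 = 6216
  O-H: 8 × 472 = 3776
  Σ(formed) = 9992 kJ
ΔH = Σ(broken) − Σ(formed) = 8018 − 9992 = −1974 kJ

ΔH ≈ −1974 kJ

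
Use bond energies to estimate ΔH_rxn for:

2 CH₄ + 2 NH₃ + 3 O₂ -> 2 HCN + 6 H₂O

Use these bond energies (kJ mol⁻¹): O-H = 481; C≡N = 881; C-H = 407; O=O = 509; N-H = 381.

Bonds broken (reactants):
  C-H: 8 × 407 = 3256
  N-H: 6 × 381 = 2286
  O=O: 3 × 509 = 1527
  Σ(broken) = 7069 kJ
Bonds formed (products):
  C≡N: 2 × 881 = 1762
  C-H: 2 × 407 = 814
  O-H: 12 × 481 = 5772
  Σ(formed) = 8348 kJ
ΔH = Σ(broken) − Σ(formed) = 7069 − 8348 = −1279 kJ

ΔH ≈ −1279 kJ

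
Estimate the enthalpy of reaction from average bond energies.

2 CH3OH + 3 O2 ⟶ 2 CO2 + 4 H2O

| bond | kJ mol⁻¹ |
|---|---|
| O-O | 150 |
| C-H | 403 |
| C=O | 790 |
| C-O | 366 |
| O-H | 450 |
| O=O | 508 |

ΔH ≈ −1186 kJ

Bonds broken (reactants):
  C-H: 6 × 403 = 2418
  C-O: 2 × 366 = 732
  O-H: 2 × 450 = 900
  O=O: 3 × 508 = 1524
  Σ(broken) = 5574 kJ
Bonds formed (products):
  C=O: 4 × 790 = 3160
  O-H: 8 × 450 = 3600
  Σ(formed) = 6760 kJ
ΔH = Σ(broken) − Σ(formed) = 5574 − 6760 = −1186 kJ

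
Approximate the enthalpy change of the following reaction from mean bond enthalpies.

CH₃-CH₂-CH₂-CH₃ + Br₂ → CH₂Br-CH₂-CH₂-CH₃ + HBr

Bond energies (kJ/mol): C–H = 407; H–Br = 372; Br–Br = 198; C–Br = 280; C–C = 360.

Bonds broken (reactants):
  Br–Br: 1 × 198 = 198
  C–C: 3 × 360 = 1080
  C–H: 10 × 407 = 4070
  Σ(broken) = 5348 kJ
Bonds formed (products):
  C–Br: 1 × 280 = 280
  C–C: 3 × 360 = 1080
  C–H: 9 × 407 = 3663
  H–Br: 1 × 372 = 372
  Σ(formed) = 5395 kJ
ΔH = Σ(broken) − Σ(formed) = 5348 − 5395 = −47 kJ

ΔH ≈ −47 kJ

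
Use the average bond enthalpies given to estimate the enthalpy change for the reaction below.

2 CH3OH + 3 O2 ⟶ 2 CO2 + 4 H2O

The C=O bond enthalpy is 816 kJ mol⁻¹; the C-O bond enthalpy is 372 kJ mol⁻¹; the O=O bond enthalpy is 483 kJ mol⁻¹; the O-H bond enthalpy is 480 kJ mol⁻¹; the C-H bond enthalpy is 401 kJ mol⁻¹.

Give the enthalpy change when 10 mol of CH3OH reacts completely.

Bonds broken (reactants):
  C-H: 6 × 401 = 2406
  C-O: 2 × 372 = 744
  O-H: 2 × 480 = 960
  O=O: 3 × 483 = 1449
  Σ(broken) = 5559 kJ
Bonds formed (products):
  C=O: 4 × 816 = 3264
  O-H: 8 × 480 = 3840
  Σ(formed) = 7104 kJ
ΔH = Σ(broken) − Σ(formed) = 5559 − 7104 = −1545 kJ
For 5× the reaction as written: 5 × (−1545) = −7725 kJ

ΔH = −7725 kJ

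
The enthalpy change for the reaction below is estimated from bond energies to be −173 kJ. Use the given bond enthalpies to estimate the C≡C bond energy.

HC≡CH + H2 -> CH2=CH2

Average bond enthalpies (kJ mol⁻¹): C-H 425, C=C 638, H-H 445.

D(C≡C) ≈ 870 kJ/mol

Let D be the C≡C bond energy.
Σ(broken) = 1×D + 2×425 + 1×445 = 1295 + D
Σ(formed) = 4×425 + 1×638 = 2338
ΔH = Σ(broken) − Σ(formed) = (1295 + D) − (2338) = −1043 + D
Setting this equal to −173 kJ gives D = 870 kJ/mol.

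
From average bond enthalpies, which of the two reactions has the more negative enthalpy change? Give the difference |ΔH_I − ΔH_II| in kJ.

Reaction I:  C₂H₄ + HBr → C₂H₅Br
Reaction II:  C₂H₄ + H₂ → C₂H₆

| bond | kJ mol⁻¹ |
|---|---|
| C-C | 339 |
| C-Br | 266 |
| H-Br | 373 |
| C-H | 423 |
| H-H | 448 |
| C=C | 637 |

Reaction I:
  Bonds broken (reactants):
    C-H: 4 × 423 = 1692
    C=C: 1 × 637 = 637
    H-Br: 1 × 373 = 373
    Σ(broken) = 2702 kJ
  Bonds formed (products):
    C-Br: 1 × 266 = 266
    C-C: 1 × 339 = 339
    C-H: 5 × 423 = 2115
    Σ(formed) = 2720 kJ
  ΔH_I = 2702 − 2720 = −18 kJ
Reaction II:
  Bonds broken (reactants):
    C-H: 4 × 423 = 1692
    C=C: 1 × 637 = 637
    H-H: 1 × 448 = 448
    Σ(broken) = 2777 kJ
  Bonds formed (products):
    C-C: 1 × 339 = 339
    C-H: 6 × 423 = 2538
    Σ(formed) = 2877 kJ
  ΔH_II = 2777 − 2877 = −100 kJ
ΔH_I − ΔH_II = +82 kJ, so reaction II has the more negative ΔH; |ΔH_I − ΔH_II| = 82 kJ.

Reaction II, by 82 kJ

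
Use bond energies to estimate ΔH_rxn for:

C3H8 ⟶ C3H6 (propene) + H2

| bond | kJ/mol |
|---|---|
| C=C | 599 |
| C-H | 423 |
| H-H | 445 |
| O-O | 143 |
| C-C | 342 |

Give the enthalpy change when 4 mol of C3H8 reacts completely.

Bonds broken (reactants):
  C-C: 2 × 342 = 684
  C-H: 8 × 423 = 3384
  Σ(broken) = 4068 kJ
Bonds formed (products):
  C-C: 1 × 342 = 342
  C-H: 6 × 423 = 2538
  C=C: 1 × 599 = 599
  H-H: 1 × 445 = 445
  Σ(formed) = 3924 kJ
ΔH = Σ(broken) − Σ(formed) = 4068 − 3924 = +144 kJ
For 4× the reaction as written: 4 × (+144) = +576 kJ

ΔH = +576 kJ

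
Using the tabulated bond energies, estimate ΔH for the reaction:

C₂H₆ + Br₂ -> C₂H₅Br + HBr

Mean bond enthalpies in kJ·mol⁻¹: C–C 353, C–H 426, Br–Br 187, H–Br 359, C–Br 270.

Bonds broken (reactants):
  Br–Br: 1 × 187 = 187
  C–C: 1 × 353 = 353
  C–H: 6 × 426 = 2556
  Σ(broken) = 3096 kJ
Bonds formed (products):
  C–Br: 1 × 270 = 270
  C–C: 1 × 353 = 353
  C–H: 5 × 426 = 2130
  H–Br: 1 × 359 = 359
  Σ(formed) = 3112 kJ
ΔH = Σ(broken) − Σ(formed) = 3096 − 3112 = −16 kJ

ΔH ≈ −16 kJ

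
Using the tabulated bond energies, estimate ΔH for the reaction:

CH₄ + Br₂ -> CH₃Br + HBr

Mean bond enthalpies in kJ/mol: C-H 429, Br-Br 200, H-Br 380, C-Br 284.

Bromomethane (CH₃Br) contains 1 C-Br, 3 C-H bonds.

ΔH ≈ −35 kJ

Bonds broken (reactants):
  Br-Br: 1 × 200 = 200
  C-H: 4 × 429 = 1716
  Σ(broken) = 1916 kJ
Bonds formed (products):
  C-Br: 1 × 284 = 284
  C-H: 3 × 429 = 1287
  H-Br: 1 × 380 = 380
  Σ(formed) = 1951 kJ
ΔH = Σ(broken) − Σ(formed) = 1916 − 1951 = −35 kJ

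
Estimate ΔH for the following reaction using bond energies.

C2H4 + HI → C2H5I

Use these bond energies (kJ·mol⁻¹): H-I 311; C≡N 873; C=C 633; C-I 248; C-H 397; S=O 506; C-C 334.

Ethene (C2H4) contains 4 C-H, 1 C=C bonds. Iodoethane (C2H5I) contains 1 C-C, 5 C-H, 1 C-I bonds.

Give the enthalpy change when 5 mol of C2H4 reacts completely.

ΔH = −175 kJ

Bonds broken (reactants):
  C-H: 4 × 397 = 1588
  C=C: 1 × 633 = 633
  H-I: 1 × 311 = 311
  Σ(broken) = 2532 kJ
Bonds formed (products):
  C-C: 1 × 334 = 334
  C-H: 5 × 397 = 1985
  C-I: 1 × 248 = 248
  Σ(formed) = 2567 kJ
ΔH = Σ(broken) − Σ(formed) = 2532 − 2567 = −35 kJ
For 5× the reaction as written: 5 × (−35) = −175 kJ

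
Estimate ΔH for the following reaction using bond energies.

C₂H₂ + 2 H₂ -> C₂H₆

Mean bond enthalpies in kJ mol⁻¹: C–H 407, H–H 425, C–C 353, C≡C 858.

Bonds broken (reactants):
  C≡C: 1 × 858 = 858
  C–H: 2 × 407 = 814
  H–H: 2 × 425 = 850
  Σ(broken) = 2522 kJ
Bonds formed (products):
  C–C: 1 × 353 = 353
  C–H: 6 × 407 = 2442
  Σ(formed) = 2795 kJ
ΔH = Σ(broken) − Σ(formed) = 2522 − 2795 = −273 kJ

ΔH ≈ −273 kJ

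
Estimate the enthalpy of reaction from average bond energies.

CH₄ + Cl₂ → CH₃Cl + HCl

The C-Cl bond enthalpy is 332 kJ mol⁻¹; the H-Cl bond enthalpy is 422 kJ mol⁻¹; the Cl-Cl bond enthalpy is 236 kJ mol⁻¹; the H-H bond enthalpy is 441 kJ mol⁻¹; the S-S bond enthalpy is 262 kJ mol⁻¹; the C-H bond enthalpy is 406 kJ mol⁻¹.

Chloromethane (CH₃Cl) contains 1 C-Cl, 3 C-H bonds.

ΔH ≈ −112 kJ

Bonds broken (reactants):
  C-H: 4 × 406 = 1624
  Cl-Cl: 1 × 236 = 236
  Σ(broken) = 1860 kJ
Bonds formed (products):
  C-Cl: 1 × 332 = 332
  C-H: 3 × 406 = 1218
  H-Cl: 1 × 422 = 422
  Σ(formed) = 1972 kJ
ΔH = Σ(broken) − Σ(formed) = 1860 − 1972 = −112 kJ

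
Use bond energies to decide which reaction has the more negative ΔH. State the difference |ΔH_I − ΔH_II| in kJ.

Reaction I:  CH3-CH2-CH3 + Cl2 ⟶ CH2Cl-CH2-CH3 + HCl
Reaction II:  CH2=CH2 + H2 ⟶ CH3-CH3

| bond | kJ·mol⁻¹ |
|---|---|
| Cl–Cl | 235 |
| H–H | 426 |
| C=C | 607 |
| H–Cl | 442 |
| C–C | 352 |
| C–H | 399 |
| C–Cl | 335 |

Reaction I, by 26 kJ

Reaction I:
  Bonds broken (reactants):
    C–C: 2 × 352 = 704
    C–H: 8 × 399 = 3192
    Cl–Cl: 1 × 235 = 235
    Σ(broken) = 4131 kJ
  Bonds formed (products):
    C–C: 2 × 352 = 704
    C–Cl: 1 × 335 = 335
    C–H: 7 × 399 = 2793
    H–Cl: 1 × 442 = 442
    Σ(formed) = 4274 kJ
  ΔH_I = 4131 − 4274 = −143 kJ
Reaction II:
  Bonds broken (reactants):
    C–H: 4 × 399 = 1596
    C=C: 1 × 607 = 607
    H–H: 1 × 426 = 426
    Σ(broken) = 2629 kJ
  Bonds formed (products):
    C–C: 1 × 352 = 352
    C–H: 6 × 399 = 2394
    Σ(formed) = 2746 kJ
  ΔH_II = 2629 − 2746 = −117 kJ
ΔH_I − ΔH_II = −26 kJ, so reaction I has the more negative ΔH; |ΔH_I − ΔH_II| = 26 kJ.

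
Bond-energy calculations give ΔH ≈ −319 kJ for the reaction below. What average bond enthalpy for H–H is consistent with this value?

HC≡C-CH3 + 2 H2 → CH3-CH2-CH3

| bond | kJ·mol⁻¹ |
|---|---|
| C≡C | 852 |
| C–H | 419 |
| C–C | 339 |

Let D be the H–H bond energy.
Σ(broken) = 1×852 + 1×339 + 4×419 + 2×D = 2867 + 2D
Σ(formed) = 2×339 + 8×419 = 4030
ΔH = Σ(broken) − Σ(formed) = (2867 + 2D) − (4030) = −1163 + 2D
Setting this equal to −319 kJ gives 2D = 844, so D = 422 kJ/mol.

D(H–H) ≈ 422 kJ/mol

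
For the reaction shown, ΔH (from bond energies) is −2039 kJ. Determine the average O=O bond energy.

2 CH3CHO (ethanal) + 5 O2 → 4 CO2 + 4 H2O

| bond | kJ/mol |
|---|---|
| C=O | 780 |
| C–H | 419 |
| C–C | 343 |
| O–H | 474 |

D(O=O) ≈ 479 kJ/mol

Let D be the O=O bond energy.
Σ(broken) = 2×343 + 8×419 + 2×780 + 5×D = 5598 + 5D
Σ(formed) = 8×780 + 8×474 = 10032
ΔH = Σ(broken) − Σ(formed) = (5598 + 5D) − (10032) = −4434 + 5D
Setting this equal to −2039 kJ gives 5D = 2395, so D = 479 kJ/mol.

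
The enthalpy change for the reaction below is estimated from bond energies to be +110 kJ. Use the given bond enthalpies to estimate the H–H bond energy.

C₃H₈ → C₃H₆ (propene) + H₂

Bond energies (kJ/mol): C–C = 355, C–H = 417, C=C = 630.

D(H–H) ≈ 449 kJ/mol

Let D be the H–H bond energy.
Σ(broken) = 2×355 + 8×417 = 4046
Σ(formed) = 1×355 + 6×417 + 1×630 + 1×D = 3487 + D
ΔH = Σ(broken) − Σ(formed) = (4046) − (3487 + D) = +559 − D
Setting this equal to +110 kJ gives D = 449 kJ/mol.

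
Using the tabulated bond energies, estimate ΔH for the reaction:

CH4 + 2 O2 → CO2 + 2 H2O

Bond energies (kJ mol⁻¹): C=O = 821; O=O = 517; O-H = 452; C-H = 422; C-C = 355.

ΔH ≈ −728 kJ

Bonds broken (reactants):
  C-H: 4 × 422 = 1688
  O=O: 2 × 517 = 1034
  Σ(broken) = 2722 kJ
Bonds formed (products):
  C=O: 2 × 821 = 1642
  O-H: 4 × 452 = 1808
  Σ(formed) = 3450 kJ
ΔH = Σ(broken) − Σ(formed) = 2722 − 3450 = −728 kJ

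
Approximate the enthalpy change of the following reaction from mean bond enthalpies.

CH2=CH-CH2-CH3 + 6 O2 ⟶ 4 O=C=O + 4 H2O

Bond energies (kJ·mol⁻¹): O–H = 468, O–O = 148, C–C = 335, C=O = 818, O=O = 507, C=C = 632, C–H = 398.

ΔH ≈ −2760 kJ

Bonds broken (reactants):
  C–C: 2 × 335 = 670
  C–H: 8 × 398 = 3184
  C=C: 1 × 632 = 632
  O=O: 6 × 507 = 3042
  Σ(broken) = 7528 kJ
Bonds formed (products):
  C=O: 8 × 818 = 6544
  O–H: 8 × 468 = 3744
  Σ(formed) = 10288 kJ
ΔH = Σ(broken) − Σ(formed) = 7528 − 10288 = −2760 kJ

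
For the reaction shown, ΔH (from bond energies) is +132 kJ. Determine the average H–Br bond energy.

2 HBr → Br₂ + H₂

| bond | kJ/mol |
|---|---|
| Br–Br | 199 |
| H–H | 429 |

Let D be the H–Br bond energy.
Σ(broken) = 2×D = 2D
Σ(formed) = 1×199 + 1×429 = 628
ΔH = Σ(broken) − Σ(formed) = (2D) − (628) = −628 + 2D
Setting this equal to +132 kJ gives 2D = 760, so D = 380 kJ/mol.

D(H–Br) ≈ 380 kJ/mol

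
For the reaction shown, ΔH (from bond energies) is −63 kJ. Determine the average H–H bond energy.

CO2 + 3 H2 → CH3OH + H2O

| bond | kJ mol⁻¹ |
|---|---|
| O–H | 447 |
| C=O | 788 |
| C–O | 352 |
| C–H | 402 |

Let D be the H–H bond energy.
Σ(broken) = 2×788 + 3×D = 1576 + 3D
Σ(formed) = 3×402 + 1×352 + 3×447 = 2899
ΔH = Σ(broken) − Σ(formed) = (1576 + 3D) − (2899) = −1323 + 3D
Setting this equal to −63 kJ gives 3D = 1260, so D = 420 kJ/mol.

D(H–H) ≈ 420 kJ/mol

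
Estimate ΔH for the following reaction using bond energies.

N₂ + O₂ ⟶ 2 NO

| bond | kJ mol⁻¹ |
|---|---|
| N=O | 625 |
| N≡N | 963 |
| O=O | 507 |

ΔH ≈ +220 kJ

Bonds broken (reactants):
  N≡N: 1 × 963 = 963
  O=O: 1 × 507 = 507
  Σ(broken) = 1470 kJ
Bonds formed (products):
  N=O: 2 × 625 = 1250
  Σ(formed) = 1250 kJ
ΔH = Σ(broken) − Σ(formed) = 1470 − 1250 = +220 kJ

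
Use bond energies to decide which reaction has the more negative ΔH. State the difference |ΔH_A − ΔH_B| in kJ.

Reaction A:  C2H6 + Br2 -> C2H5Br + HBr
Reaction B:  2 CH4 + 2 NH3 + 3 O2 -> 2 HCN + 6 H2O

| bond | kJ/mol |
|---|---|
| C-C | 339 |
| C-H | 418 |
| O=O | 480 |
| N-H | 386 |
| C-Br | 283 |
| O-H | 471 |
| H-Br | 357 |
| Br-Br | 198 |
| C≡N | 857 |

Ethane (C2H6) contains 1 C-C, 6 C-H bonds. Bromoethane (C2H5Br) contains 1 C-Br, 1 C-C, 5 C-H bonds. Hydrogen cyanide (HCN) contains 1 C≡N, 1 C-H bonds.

Reaction A:
  Bonds broken (reactants):
    Br-Br: 1 × 198 = 198
    C-C: 1 × 339 = 339
    C-H: 6 × 418 = 2508
    Σ(broken) = 3045 kJ
  Bonds formed (products):
    C-Br: 1 × 283 = 283
    C-C: 1 × 339 = 339
    C-H: 5 × 418 = 2090
    H-Br: 1 × 357 = 357
    Σ(formed) = 3069 kJ
  ΔH_A = 3045 − 3069 = −24 kJ
Reaction B:
  Bonds broken (reactants):
    C-H: 8 × 418 = 3344
    N-H: 6 × 386 = 2316
    O=O: 3 × 480 = 1440
    Σ(broken) = 7100 kJ
  Bonds formed (products):
    C≡N: 2 × 857 = 1714
    C-H: 2 × 418 = 836
    O-H: 12 × 471 = 5652
    Σ(formed) = 8202 kJ
  ΔH_B = 7100 − 8202 = −1102 kJ
ΔH_A − ΔH_B = +1078 kJ, so reaction B has the more negative ΔH; |ΔH_A − ΔH_B| = 1078 kJ.

Reaction B, by 1078 kJ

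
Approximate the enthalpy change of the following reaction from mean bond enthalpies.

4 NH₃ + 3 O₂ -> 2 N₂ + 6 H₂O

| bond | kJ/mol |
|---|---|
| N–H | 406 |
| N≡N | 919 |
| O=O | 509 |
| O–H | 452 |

Bonds broken (reactants):
  N–H: 12 × 406 = 4872
  O=O: 3 × 509 = 1527
  Σ(broken) = 6399 kJ
Bonds formed (products):
  N≡N: 2 × 919 = 1838
  O–H: 12 × 452 = 5424
  Σ(formed) = 7262 kJ
ΔH = Σ(broken) − Σ(formed) = 6399 − 7262 = −863 kJ

ΔH ≈ −863 kJ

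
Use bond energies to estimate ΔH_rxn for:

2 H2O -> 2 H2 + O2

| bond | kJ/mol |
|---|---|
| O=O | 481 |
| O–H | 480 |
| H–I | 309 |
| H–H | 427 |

Bonds broken (reactants):
  O–H: 4 × 480 = 1920
  Σ(broken) = 1920 kJ
Bonds formed (products):
  H–H: 2 × 427 = 854
  O=O: 1 × 481 = 481
  Σ(formed) = 1335 kJ
ΔH = Σ(broken) − Σ(formed) = 1920 − 1335 = +585 kJ

ΔH ≈ +585 kJ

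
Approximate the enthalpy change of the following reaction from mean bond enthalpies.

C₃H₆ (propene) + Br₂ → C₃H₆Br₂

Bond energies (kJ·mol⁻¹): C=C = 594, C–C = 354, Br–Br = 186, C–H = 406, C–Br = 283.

Bonds broken (reactants):
  Br–Br: 1 × 186 = 186
  C–C: 1 × 354 = 354
  C–H: 6 × 406 = 2436
  C=C: 1 × 594 = 594
  Σ(broken) = 3570 kJ
Bonds formed (products):
  C–Br: 2 × 283 = 566
  C–C: 2 × 354 = 708
  C–H: 6 × 406 = 2436
  Σ(formed) = 3710 kJ
ΔH = Σ(broken) − Σ(formed) = 3570 − 3710 = −140 kJ

ΔH ≈ −140 kJ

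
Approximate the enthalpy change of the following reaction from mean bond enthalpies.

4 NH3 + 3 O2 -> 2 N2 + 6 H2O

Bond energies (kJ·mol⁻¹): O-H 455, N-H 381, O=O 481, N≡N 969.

Bonds broken (reactants):
  N-H: 12 × 381 = 4572
  O=O: 3 × 481 = 1443
  Σ(broken) = 6015 kJ
Bonds formed (products):
  N≡N: 2 × 969 = 1938
  O-H: 12 × 455 = 5460
  Σ(formed) = 7398 kJ
ΔH = Σ(broken) − Σ(formed) = 6015 − 7398 = −1383 kJ

ΔH ≈ −1383 kJ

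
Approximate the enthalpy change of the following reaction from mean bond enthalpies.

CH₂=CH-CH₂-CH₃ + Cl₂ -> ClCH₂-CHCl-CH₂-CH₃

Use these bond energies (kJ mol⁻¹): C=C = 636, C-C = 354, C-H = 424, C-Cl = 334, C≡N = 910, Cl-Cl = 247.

ΔH ≈ −139 kJ

Bonds broken (reactants):
  C-C: 2 × 354 = 708
  C-H: 8 × 424 = 3392
  C=C: 1 × 636 = 636
  Cl-Cl: 1 × 247 = 247
  Σ(broken) = 4983 kJ
Bonds formed (products):
  C-C: 3 × 354 = 1062
  C-Cl: 2 × 334 = 668
  C-H: 8 × 424 = 3392
  Σ(formed) = 5122 kJ
ΔH = Σ(broken) − Σ(formed) = 4983 − 5122 = −139 kJ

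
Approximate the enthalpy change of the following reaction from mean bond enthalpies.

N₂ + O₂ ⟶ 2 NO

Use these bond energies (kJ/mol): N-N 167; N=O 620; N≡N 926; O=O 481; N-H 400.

ΔH ≈ +167 kJ

Bonds broken (reactants):
  N≡N: 1 × 926 = 926
  O=O: 1 × 481 = 481
  Σ(broken) = 1407 kJ
Bonds formed (products):
  N=O: 2 × 620 = 1240
  Σ(formed) = 1240 kJ
ΔH = Σ(broken) − Σ(formed) = 1407 − 1240 = +167 kJ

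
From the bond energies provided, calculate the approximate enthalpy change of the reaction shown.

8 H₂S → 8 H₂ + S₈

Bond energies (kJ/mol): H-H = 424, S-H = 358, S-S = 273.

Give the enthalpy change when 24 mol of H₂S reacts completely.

Bonds broken (reactants):
  S-H: 16 × 358 = 5728
  Σ(broken) = 5728 kJ
Bonds formed (products):
  H-H: 8 × 424 = 3392
  S-S: 8 × 273 = 2184
  Σ(formed) = 5576 kJ
ΔH = Σ(broken) − Σ(formed) = 5728 − 5576 = +152 kJ
For 3× the reaction as written: 3 × (+152) = +456 kJ

ΔH = +456 kJ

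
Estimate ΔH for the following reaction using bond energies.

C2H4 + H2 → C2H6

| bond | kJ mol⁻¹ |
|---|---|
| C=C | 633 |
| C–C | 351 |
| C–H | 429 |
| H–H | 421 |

ΔH ≈ −155 kJ

Bonds broken (reactants):
  C–H: 4 × 429 = 1716
  C=C: 1 × 633 = 633
  H–H: 1 × 421 = 421
  Σ(broken) = 2770 kJ
Bonds formed (products):
  C–C: 1 × 351 = 351
  C–H: 6 × 429 = 2574
  Σ(formed) = 2925 kJ
ΔH = Σ(broken) − Σ(formed) = 2770 − 2925 = −155 kJ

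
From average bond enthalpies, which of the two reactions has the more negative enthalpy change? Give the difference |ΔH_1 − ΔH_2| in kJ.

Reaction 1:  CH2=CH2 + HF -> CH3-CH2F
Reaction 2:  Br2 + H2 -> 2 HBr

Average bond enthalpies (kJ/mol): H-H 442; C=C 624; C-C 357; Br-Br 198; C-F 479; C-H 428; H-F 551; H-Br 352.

Reaction 1:
  Bonds broken (reactants):
    C-H: 4 × 428 = 1712
    C=C: 1 × 624 = 624
    H-F: 1 × 551 = 551
    Σ(broken) = 2887 kJ
  Bonds formed (products):
    C-C: 1 × 357 = 357
    C-F: 1 × 479 = 479
    C-H: 5 × 428 = 2140
    Σ(formed) = 2976 kJ
  ΔH_1 = 2887 − 2976 = −89 kJ
Reaction 2:
  Bonds broken (reactants):
    Br-Br: 1 × 198 = 198
    H-H: 1 × 442 = 442
    Σ(broken) = 640 kJ
  Bonds formed (products):
    H-Br: 2 × 352 = 704
    Σ(formed) = 704 kJ
  ΔH_2 = 640 − 704 = −64 kJ
ΔH_1 − ΔH_2 = −25 kJ, so reaction 1 has the more negative ΔH; |ΔH_1 − ΔH_2| = 25 kJ.

Reaction 1, by 25 kJ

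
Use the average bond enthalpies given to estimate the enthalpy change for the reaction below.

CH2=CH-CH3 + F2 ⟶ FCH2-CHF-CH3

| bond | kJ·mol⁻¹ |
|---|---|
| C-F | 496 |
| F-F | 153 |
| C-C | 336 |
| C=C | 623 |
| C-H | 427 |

ΔH ≈ −552 kJ

Bonds broken (reactants):
  C-C: 1 × 336 = 336
  C-H: 6 × 427 = 2562
  C=C: 1 × 623 = 623
  F-F: 1 × 153 = 153
  Σ(broken) = 3674 kJ
Bonds formed (products):
  C-C: 2 × 336 = 672
  C-F: 2 × 496 = 992
  C-H: 6 × 427 = 2562
  Σ(formed) = 4226 kJ
ΔH = Σ(broken) − Σ(formed) = 3674 − 4226 = −552 kJ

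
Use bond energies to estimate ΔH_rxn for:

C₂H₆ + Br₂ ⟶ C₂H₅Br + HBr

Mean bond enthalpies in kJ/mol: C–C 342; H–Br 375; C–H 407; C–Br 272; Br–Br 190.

ΔH ≈ −50 kJ

Bonds broken (reactants):
  Br–Br: 1 × 190 = 190
  C–C: 1 × 342 = 342
  C–H: 6 × 407 = 2442
  Σ(broken) = 2974 kJ
Bonds formed (products):
  C–Br: 1 × 272 = 272
  C–C: 1 × 342 = 342
  C–H: 5 × 407 = 2035
  H–Br: 1 × 375 = 375
  Σ(formed) = 3024 kJ
ΔH = Σ(broken) − Σ(formed) = 2974 − 3024 = −50 kJ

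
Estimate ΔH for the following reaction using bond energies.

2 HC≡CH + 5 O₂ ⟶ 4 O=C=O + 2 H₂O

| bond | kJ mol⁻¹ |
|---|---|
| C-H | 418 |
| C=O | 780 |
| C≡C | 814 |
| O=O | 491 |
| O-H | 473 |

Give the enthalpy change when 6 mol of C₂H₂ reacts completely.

ΔH = −7131 kJ

Bonds broken (reactants):
  C≡C: 2 × 814 = 1628
  C-H: 4 × 418 = 1672
  O=O: 5 × 491 = 2455
  Σ(broken) = 5755 kJ
Bonds formed (products):
  C=O: 8 × 780 = 6240
  O-H: 4 × 473 = 1892
  Σ(formed) = 8132 kJ
ΔH = Σ(broken) − Σ(formed) = 5755 − 8132 = −2377 kJ
For 3× the reaction as written: 3 × (−2377) = −7131 kJ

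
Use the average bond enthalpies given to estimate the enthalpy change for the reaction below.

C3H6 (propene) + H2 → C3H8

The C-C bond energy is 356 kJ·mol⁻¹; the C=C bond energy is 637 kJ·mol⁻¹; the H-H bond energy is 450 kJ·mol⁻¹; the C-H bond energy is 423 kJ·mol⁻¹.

Bonds broken (reactants):
  C-C: 1 × 356 = 356
  C-H: 6 × 423 = 2538
  C=C: 1 × 637 = 637
  H-H: 1 × 450 = 450
  Σ(broken) = 3981 kJ
Bonds formed (products):
  C-C: 2 × 356 = 712
  C-H: 8 × 423 = 3384
  Σ(formed) = 4096 kJ
ΔH = Σ(broken) − Σ(formed) = 3981 − 4096 = −115 kJ

ΔH ≈ −115 kJ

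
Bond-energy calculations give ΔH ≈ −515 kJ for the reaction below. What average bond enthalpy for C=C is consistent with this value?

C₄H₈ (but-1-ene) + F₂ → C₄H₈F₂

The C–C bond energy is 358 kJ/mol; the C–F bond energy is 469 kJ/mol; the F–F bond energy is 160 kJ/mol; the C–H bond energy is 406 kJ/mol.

Let D be the C=C bond energy.
Σ(broken) = 2×358 + 8×406 + 1×D + 1×160 = 4124 + D
Σ(formed) = 3×358 + 2×469 + 8×406 = 5260
ΔH = Σ(broken) − Σ(formed) = (4124 + D) − (5260) = −1136 + D
Setting this equal to −515 kJ gives D = 621 kJ/mol.

D(C=C) ≈ 621 kJ/mol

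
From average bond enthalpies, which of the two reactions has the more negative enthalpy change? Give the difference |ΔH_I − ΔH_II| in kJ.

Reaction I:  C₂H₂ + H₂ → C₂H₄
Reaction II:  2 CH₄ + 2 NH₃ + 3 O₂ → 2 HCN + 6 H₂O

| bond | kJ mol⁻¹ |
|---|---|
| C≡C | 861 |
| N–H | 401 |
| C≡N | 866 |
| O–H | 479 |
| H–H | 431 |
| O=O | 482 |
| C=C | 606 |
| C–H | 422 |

Reaction I:
  Bonds broken (reactants):
    C≡C: 1 × 861 = 861
    C–H: 2 × 422 = 844
    H–H: 1 × 431 = 431
    Σ(broken) = 2136 kJ
  Bonds formed (products):
    C–H: 4 × 422 = 1688
    C=C: 1 × 606 = 606
    Σ(formed) = 2294 kJ
  ΔH_I = 2136 − 2294 = −158 kJ
Reaction II:
  Bonds broken (reactants):
    C–H: 8 × 422 = 3376
    N–H: 6 × 401 = 2406
    O=O: 3 × 482 = 1446
    Σ(broken) = 7228 kJ
  Bonds formed (products):
    C≡N: 2 × 866 = 1732
    C–H: 2 × 422 = 844
    O–H: 12 × 479 = 5748
    Σ(formed) = 8324 kJ
  ΔH_II = 7228 − 8324 = −1096 kJ
ΔH_I − ΔH_II = +938 kJ, so reaction II has the more negative ΔH; |ΔH_I − ΔH_II| = 938 kJ.

Reaction II, by 938 kJ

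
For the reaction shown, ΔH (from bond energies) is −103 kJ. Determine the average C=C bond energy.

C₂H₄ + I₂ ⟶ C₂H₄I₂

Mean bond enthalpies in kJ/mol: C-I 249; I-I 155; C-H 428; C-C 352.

Let D be the C=C bond energy.
Σ(broken) = 4×428 + 1×D + 1×155 = 1867 + D
Σ(formed) = 1×352 + 4×428 + 2×249 = 2562
ΔH = Σ(broken) − Σ(formed) = (1867 + D) − (2562) = −695 + D
Setting this equal to −103 kJ gives D = 592 kJ/mol.

D(C=C) ≈ 592 kJ/mol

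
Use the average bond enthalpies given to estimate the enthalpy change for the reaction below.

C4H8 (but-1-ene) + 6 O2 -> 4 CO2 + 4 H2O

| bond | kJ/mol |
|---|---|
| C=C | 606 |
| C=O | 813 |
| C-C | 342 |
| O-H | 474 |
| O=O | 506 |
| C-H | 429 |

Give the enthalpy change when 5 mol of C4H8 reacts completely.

ΔH = −12690 kJ

Bonds broken (reactants):
  C-C: 2 × 342 = 684
  C-H: 8 × 429 = 3432
  C=C: 1 × 606 = 606
  O=O: 6 × 506 = 3036
  Σ(broken) = 7758 kJ
Bonds formed (products):
  C=O: 8 × 813 = 6504
  O-H: 8 × 474 = 3792
  Σ(formed) = 10296 kJ
ΔH = Σ(broken) − Σ(formed) = 7758 − 10296 = −2538 kJ
For 5× the reaction as written: 5 × (−2538) = −12690 kJ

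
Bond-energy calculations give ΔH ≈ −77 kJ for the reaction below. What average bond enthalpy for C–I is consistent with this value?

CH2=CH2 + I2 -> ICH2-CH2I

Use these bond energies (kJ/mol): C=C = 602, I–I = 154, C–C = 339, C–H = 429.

Let D be the C–I bond energy.
Σ(broken) = 4×429 + 1×602 + 1×154 = 2472
Σ(formed) = 1×339 + 4×429 + 2×D = 2055 + 2D
ΔH = Σ(broken) − Σ(formed) = (2472) − (2055 + 2D) = +417 − 2D
Setting this equal to −77 kJ gives 2D = 494, so D = 247 kJ/mol.

D(C–I) ≈ 247 kJ/mol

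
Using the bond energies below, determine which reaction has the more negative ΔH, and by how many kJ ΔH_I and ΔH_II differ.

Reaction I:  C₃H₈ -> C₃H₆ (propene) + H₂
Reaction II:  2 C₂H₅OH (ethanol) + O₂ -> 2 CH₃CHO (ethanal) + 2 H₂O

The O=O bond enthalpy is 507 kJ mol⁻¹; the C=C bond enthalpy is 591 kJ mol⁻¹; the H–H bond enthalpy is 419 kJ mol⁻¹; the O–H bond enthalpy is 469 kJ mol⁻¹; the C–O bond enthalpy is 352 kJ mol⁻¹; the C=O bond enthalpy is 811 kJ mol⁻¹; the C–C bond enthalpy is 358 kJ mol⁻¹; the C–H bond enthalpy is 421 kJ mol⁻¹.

Reaction I:
  Bonds broken (reactants):
    C–C: 2 × 358 = 716
    C–H: 8 × 421 = 3368
    Σ(broken) = 4084 kJ
  Bonds formed (products):
    C–C: 1 × 358 = 358
    C–H: 6 × 421 = 2526
    C=C: 1 × 591 = 591
    H–H: 1 × 419 = 419
    Σ(formed) = 3894 kJ
  ΔH_I = 4084 − 3894 = +190 kJ
Reaction II:
  Bonds broken (reactants):
    C–C: 2 × 358 = 716
    C–H: 10 × 421 = 4210
    C–O: 2 × 352 = 704
    O–H: 2 × 469 = 938
    O=O: 1 × 507 = 507
    Σ(broken) = 7075 kJ
  Bonds formed (products):
    C–C: 2 × 358 = 716
    C–H: 8 × 421 = 3368
    C=O: 2 × 811 = 1622
    O–H: 4 × 469 = 1876
    Σ(formed) = 7582 kJ
  ΔH_II = 7075 − 7582 = −507 kJ
ΔH_I − ΔH_II = +697 kJ, so reaction II has the more negative ΔH; |ΔH_I − ΔH_II| = 697 kJ.

Reaction II, by 697 kJ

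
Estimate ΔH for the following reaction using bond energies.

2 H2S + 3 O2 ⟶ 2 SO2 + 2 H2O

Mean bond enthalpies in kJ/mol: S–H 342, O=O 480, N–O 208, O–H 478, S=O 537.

ΔH ≈ −1252 kJ

Bonds broken (reactants):
  O=O: 3 × 480 = 1440
  S–H: 4 × 342 = 1368
  Σ(broken) = 2808 kJ
Bonds formed (products):
  O–H: 4 × 478 = 1912
  S=O: 4 × 537 = 2148
  Σ(formed) = 4060 kJ
ΔH = Σ(broken) − Σ(formed) = 2808 − 4060 = −1252 kJ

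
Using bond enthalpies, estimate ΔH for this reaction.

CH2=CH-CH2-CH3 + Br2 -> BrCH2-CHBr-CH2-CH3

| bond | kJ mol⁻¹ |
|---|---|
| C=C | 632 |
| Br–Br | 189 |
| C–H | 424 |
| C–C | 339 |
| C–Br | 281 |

ΔH ≈ −80 kJ

Bonds broken (reactants):
  Br–Br: 1 × 189 = 189
  C–C: 2 × 339 = 678
  C–H: 8 × 424 = 3392
  C=C: 1 × 632 = 632
  Σ(broken) = 4891 kJ
Bonds formed (products):
  C–Br: 2 × 281 = 562
  C–C: 3 × 339 = 1017
  C–H: 8 × 424 = 3392
  Σ(formed) = 4971 kJ
ΔH = Σ(broken) − Σ(formed) = 4891 − 4971 = −80 kJ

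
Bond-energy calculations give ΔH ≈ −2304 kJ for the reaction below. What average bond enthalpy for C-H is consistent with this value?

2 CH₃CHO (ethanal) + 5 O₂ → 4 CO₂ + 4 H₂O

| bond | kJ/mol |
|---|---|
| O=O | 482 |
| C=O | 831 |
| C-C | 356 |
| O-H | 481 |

D(C-H) ≈ 426 kJ/mol

Let D be the C-H bond energy.
Σ(broken) = 2×356 + 8×D + 2×831 + 5×482 = 4784 + 8D
Σ(formed) = 8×831 + 8×481 = 10496
ΔH = Σ(broken) − Σ(formed) = (4784 + 8D) − (10496) = −5712 + 8D
Setting this equal to −2304 kJ gives 8D = 3408, so D = 426 kJ/mol.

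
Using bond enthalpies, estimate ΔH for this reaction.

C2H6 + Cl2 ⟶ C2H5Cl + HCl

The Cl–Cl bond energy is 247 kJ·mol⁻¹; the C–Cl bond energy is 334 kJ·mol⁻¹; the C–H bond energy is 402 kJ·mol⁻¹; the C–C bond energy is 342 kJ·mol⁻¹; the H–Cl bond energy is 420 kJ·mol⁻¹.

ΔH ≈ −105 kJ

Bonds broken (reactants):
  C–C: 1 × 342 = 342
  C–H: 6 × 402 = 2412
  Cl–Cl: 1 × 247 = 247
  Σ(broken) = 3001 kJ
Bonds formed (products):
  C–C: 1 × 342 = 342
  C–Cl: 1 × 334 = 334
  C–H: 5 × 402 = 2010
  H–Cl: 1 × 420 = 420
  Σ(formed) = 3106 kJ
ΔH = Σ(broken) − Σ(formed) = 3001 − 3106 = −105 kJ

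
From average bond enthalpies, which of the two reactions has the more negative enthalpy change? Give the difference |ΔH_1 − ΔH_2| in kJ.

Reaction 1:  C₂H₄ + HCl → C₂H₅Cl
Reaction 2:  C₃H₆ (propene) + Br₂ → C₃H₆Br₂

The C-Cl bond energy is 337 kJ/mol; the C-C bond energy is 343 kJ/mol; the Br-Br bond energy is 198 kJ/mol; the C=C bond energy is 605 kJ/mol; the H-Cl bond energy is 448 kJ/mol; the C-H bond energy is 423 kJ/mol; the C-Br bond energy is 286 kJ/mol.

Reaction 1:
  Bonds broken (reactants):
    C-H: 4 × 423 = 1692
    C=C: 1 × 605 = 605
    H-Cl: 1 × 448 = 448
    Σ(broken) = 2745 kJ
  Bonds formed (products):
    C-C: 1 × 343 = 343
    C-Cl: 1 × 337 = 337
    C-H: 5 × 423 = 2115
    Σ(formed) = 2795 kJ
  ΔH_1 = 2745 − 2795 = −50 kJ
Reaction 2:
  Bonds broken (reactants):
    Br-Br: 1 × 198 = 198
    C-C: 1 × 343 = 343
    C-H: 6 × 423 = 2538
    C=C: 1 × 605 = 605
    Σ(broken) = 3684 kJ
  Bonds formed (products):
    C-Br: 2 × 286 = 572
    C-C: 2 × 343 = 686
    C-H: 6 × 423 = 2538
    Σ(formed) = 3796 kJ
  ΔH_2 = 3684 − 3796 = −112 kJ
ΔH_1 − ΔH_2 = +62 kJ, so reaction 2 has the more negative ΔH; |ΔH_1 − ΔH_2| = 62 kJ.

Reaction 2, by 62 kJ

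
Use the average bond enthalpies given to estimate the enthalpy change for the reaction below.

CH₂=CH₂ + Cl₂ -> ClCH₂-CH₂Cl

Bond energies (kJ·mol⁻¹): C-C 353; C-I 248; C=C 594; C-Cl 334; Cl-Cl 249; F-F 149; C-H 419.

Bonds broken (reactants):
  C-H: 4 × 419 = 1676
  C=C: 1 × 594 = 594
  Cl-Cl: 1 × 249 = 249
  Σ(broken) = 2519 kJ
Bonds formed (products):
  C-C: 1 × 353 = 353
  C-Cl: 2 × 334 = 668
  C-H: 4 × 419 = 1676
  Σ(formed) = 2697 kJ
ΔH = Σ(broken) − Σ(formed) = 2519 − 2697 = −178 kJ

ΔH ≈ −178 kJ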